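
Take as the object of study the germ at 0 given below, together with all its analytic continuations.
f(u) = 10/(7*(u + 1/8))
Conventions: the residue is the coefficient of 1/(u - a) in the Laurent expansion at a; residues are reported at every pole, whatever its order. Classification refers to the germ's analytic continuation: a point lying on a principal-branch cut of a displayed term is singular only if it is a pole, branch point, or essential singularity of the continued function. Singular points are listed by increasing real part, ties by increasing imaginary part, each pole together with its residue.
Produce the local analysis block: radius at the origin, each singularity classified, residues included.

Radius of convergence at 0: 1/8.
At -1/8: a pole of order 1; residue 10/7.

Denominator factor (u + 1/8): pole of order 1 at -1/8, modulus 1/8.
The radius of convergence is the smallest modulus among the singular points: 1/8.
At the order-1 pole -1/8 set g(u) = (u - (-1/8))*f(u) = 10/7.
Simple pole: residue = g(a) at a = -1/8, which is 10/7.


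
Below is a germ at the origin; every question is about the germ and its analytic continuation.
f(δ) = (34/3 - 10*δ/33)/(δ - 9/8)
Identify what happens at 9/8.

The point is a pole of order 1.

The denominator factor δ - 9/8 vanishes at 9/8 and appears to the power 1; the numerator there equals 1451/132, nonzero, and no other factor vanishes.
Hence a pole whose order is the multiplicity, 1.


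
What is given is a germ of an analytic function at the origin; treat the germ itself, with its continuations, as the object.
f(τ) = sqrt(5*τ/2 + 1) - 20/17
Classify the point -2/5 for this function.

The point is an algebraic (square-root) branch point.

The term (1)*sqrt(1 - τ/(-2/5)) has argument 1 - -2/5/(-2/5) = 0 at -2/5: a square-root (algebraic, two-sheeted) branch point; the remaining terms are analytic or single-valued there.


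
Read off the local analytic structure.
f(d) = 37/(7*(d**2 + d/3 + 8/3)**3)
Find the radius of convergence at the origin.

Denominator factor (d**2 + d/3 + 8/3)^3: discriminant -95/9, complex-conjugate roots (-1/6) + ((1/6)*sqrt(95))*i and (-1/6) - ((1/6)*sqrt(95))*i; poles of order 3, moduli (2/3)*sqrt(6) and (2/3)*sqrt(6).
The radius of convergence is the smallest modulus among the singular points: (2/3)*sqrt(6).

The radius of convergence is (2/3)*sqrt(6).


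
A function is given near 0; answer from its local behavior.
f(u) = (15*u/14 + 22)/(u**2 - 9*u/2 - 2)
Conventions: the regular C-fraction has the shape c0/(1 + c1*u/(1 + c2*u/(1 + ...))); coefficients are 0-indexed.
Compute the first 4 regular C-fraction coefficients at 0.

The regular C-fraction coefficients are [-11, 339/154, 28801/104412, -77/339].

Taylor coefficients (expand at 0): a_0 = -11, a_1 = 339/14, a_2 = -3359/56, a_3 = 32943/224.
c0 = a_0 = -11. Peel one level at a time: if S = 1 + c*u/S' with S'(0) = 1, then c is the u-coefficient of S and S' = c*u/(S - 1).
S_1 = c0/f = 1 + (339/154)*u + (-28801/47432)*u^2 + ...; c1 = 339/154.
S_2 = c1*u/(S_1 - 1) = 1 + (28801/104412)*u + (28801/459684)*u^2 + ...; c2 = 28801/104412.
S_3 = c2*u/(S_2 - 1) = 1 + (-77/339)*u + ...; c3 = -77/339.


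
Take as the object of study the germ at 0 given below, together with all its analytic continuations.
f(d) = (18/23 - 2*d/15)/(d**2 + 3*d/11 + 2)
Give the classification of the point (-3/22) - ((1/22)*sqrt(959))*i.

The denominator factor d**2 + 3*d/11 + 2 vanishes at (-3/22) - ((1/22)*sqrt(959))*i and appears to the power 1; the numerator there equals (1013/1265) + ((1/165)*sqrt(959))*i, nonzero, and no other factor vanishes.
Hence a pole whose order is the multiplicity, 1.

The point is a pole of order 1.


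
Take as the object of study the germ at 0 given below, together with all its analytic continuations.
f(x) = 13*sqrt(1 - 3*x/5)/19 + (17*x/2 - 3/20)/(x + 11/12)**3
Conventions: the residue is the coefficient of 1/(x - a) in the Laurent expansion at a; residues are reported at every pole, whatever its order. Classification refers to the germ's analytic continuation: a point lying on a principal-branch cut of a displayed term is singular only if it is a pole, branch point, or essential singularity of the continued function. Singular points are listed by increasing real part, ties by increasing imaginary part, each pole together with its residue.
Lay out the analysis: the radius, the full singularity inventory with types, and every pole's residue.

Radius of convergence at 0: 11/12.
At -11/12: a pole of order 3; residue 0.
At 5/3: an algebraic (square-root) branch point.

Denominator factor (x + 11/12)^3: pole of order 3 at -11/12, modulus 11/12.
Branch term (13/19)*sqrt(1 - x/(5/3)): its argument vanishes at x = 5/3, a square-root branch point, modulus 5/3.
The radius of convergence is the smallest modulus among the singular points: 11/12.
The branch term is analytic at -11/12 and contributes nothing to the residue; only the rational part matters.
At the order-3 pole -11/12 set g(x) = (x - (-11/12))^3*(rational part) = 17*x/2 - 3/20.
Order-3 pole: residue = g''(a)/2; g''(-11/12) = 0, so the residue is 0.
List the singular points by increasing real part (a conjugate pair: the negative imaginary part first).


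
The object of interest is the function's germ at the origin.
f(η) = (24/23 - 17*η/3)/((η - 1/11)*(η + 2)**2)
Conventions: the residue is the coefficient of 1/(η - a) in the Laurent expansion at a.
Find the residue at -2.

The residue is -4411/36501.

At the order-2 pole -2 set g(η) = (η - (-2))^2*f(η) = (24/23 - 17*η/3)/(η - 1/11).
Order-2 pole: residue = g'(a); g'(-2) = -4411/36501, so the residue is -4411/36501.


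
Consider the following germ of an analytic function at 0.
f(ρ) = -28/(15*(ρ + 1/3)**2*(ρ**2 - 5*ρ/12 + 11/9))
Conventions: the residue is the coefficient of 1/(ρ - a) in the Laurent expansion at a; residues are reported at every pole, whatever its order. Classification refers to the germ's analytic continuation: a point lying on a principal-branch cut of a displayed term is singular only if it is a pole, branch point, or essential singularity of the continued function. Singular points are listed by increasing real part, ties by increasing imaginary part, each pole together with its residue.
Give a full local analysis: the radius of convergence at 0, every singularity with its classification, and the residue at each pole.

Denominator factor (ρ + 1/3)^2: pole of order 2 at -1/3, modulus 1/3.
Denominator factor (ρ**2 - 5*ρ/12 + 11/9): discriminant -679/144, complex-conjugate roots (5/24) + ((1/24)*sqrt(679))*i and (5/24) - ((1/24)*sqrt(679))*i; poles of order 1, moduli (1/3)*sqrt(11) and (1/3)*sqrt(11).
The radius of convergence is the smallest modulus among the singular points: 1/3.
At the order-2 pole -1/3 set g(ρ) = (ρ - (-1/3))^2*f(ρ) = -28/(15*(ρ**2 - 5*ρ/12 + 11/9)).
Order-2 pole: residue = g'(a); g'(-1/3) = -13104/14045, so the residue is -13104/14045.
The factor ρ**2 - 5*ρ/12 + 11/9 splits as (ρ - a)(ρ - a') with a = (5/24) - ((1/24)*sqrt(679))*i, a' = (5/24) + ((1/24)*sqrt(679))*i. At the order-1 pole a set g(ρ) = (ρ - a)*f(ρ) = [-28/(15*(ρ + 1/3)**2)] / (ρ - a').
Simple pole: residue = g(a) at a = (5/24) - ((1/24)*sqrt(679))*i, which is (6552/14045) + ((3672/272473)*sqrt(679))*i.
The factor ρ**2 - 5*ρ/12 + 11/9 splits as (ρ - a)(ρ - a') with a = (5/24) + ((1/24)*sqrt(679))*i, a' = (5/24) - ((1/24)*sqrt(679))*i. At the order-1 pole a set g(ρ) = (ρ - a)*f(ρ) = [-28/(15*(ρ + 1/3)**2)] / (ρ - a').
Simple pole: residue = g(a) at a = (5/24) + ((1/24)*sqrt(679))*i, which is (6552/14045) - ((3672/272473)*sqrt(679))*i.
List the singular points by increasing real part (a conjugate pair: the negative imaginary part first).

Radius of convergence at 0: 1/3.
At -1/3: a pole of order 2; residue -13104/14045.
At (5/24) - ((1/24)*sqrt(679))*i: a pole of order 1; residue (6552/14045) + ((3672/272473)*sqrt(679))*i.
At (5/24) + ((1/24)*sqrt(679))*i: a pole of order 1; residue (6552/14045) - ((3672/272473)*sqrt(679))*i.


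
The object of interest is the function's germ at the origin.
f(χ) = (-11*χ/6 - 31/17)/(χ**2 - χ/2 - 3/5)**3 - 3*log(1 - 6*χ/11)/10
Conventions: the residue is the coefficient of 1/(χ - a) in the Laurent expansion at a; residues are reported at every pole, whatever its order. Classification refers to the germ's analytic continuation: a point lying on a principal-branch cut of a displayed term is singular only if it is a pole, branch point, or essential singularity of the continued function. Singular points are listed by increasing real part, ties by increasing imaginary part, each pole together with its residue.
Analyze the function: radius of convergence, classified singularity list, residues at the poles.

Denominator factor (χ**2 - χ/2 - 3/5)^3: discriminant 53/20, real irrational roots 1/4 + (1/20)*sqrt(265) and 1/4 - (1/20)*sqrt(265); poles of order 3, moduli 1/4 + (1/20)*sqrt(265) and -1/4 + (1/20)*sqrt(265).
Branch term (-3/10)*log(1 - χ/(11/6)): its argument vanishes at χ = 11/6, a logarithmic branch point, modulus 11/6.
The radius of convergence is the smallest modulus among the singular points: -1/4 + (1/20)*sqrt(265).
The branch term is analytic at 1/4 - (1/20)*sqrt(265) and contributes nothing to the residue; only the rational part matters.
The factor χ**2 - χ/2 - 3/5 splits as (χ - a)(χ - a') with a = 1/4 - (1/20)*sqrt(265), a' = 1/4 + (1/20)*sqrt(265). At the order-3 pole a set g(χ) = (χ - a)^3*(rational part) = [-11*χ/6 - 31/17] / (χ - a')^3.
Order-3 pole: residue = g''(a)/2; g''(1/4 - (1/20)*sqrt(265)) = (372400/2530909)*sqrt(265), so the residue is (186200/2530909)*sqrt(265).
The branch term is analytic at 1/4 + (1/20)*sqrt(265) and contributes nothing to the residue; only the rational part matters.
The factor χ**2 - χ/2 - 3/5 splits as (χ - a)(χ - a') with a = 1/4 + (1/20)*sqrt(265), a' = 1/4 - (1/20)*sqrt(265). At the order-3 pole a set g(χ) = (χ - a)^3*(rational part) = [-11*χ/6 - 31/17] / (χ - a')^3.
Order-3 pole: residue = g''(a)/2; g''(1/4 + (1/20)*sqrt(265)) = -(372400/2530909)*sqrt(265), so the residue is -(186200/2530909)*sqrt(265).
List the singular points by increasing real part (a conjugate pair: the negative imaginary part first).

Radius of convergence at 0: -1/4 + (1/20)*sqrt(265).
At 1/4 - (1/20)*sqrt(265): a pole of order 3; residue (186200/2530909)*sqrt(265).
At 1/4 + (1/20)*sqrt(265): a pole of order 3; residue -(186200/2530909)*sqrt(265).
At 11/6: a logarithmic branch point.


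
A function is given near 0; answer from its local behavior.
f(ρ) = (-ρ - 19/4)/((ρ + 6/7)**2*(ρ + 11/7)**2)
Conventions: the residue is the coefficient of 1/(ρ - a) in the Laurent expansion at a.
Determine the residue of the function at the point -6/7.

At the order-2 pole -6/7 set g(ρ) = (ρ - (-6/7))^2*f(ρ) = (-ρ - 19/4)/(ρ + 11/7)**2.
Order-2 pole: residue = g'(a); g'(-6/7) = 4851/250, so the residue is 4851/250.

The residue is 4851/250.


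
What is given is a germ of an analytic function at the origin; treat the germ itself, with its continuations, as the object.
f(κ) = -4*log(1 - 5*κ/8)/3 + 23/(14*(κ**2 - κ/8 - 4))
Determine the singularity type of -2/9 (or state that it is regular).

Denominator factors: κ**2 - κ/8 - 4 = -1271/324 at κ = -2/9 — none vanishes.
Branch term log(1 - κ/(8/5)): argument at -2/9 is 41/36, nonzero, so -2/9 is not its branch point (a point on a principal cut is still regular for the continued germ).
So the germ continues analytically to -2/9.

The point is a regular point.


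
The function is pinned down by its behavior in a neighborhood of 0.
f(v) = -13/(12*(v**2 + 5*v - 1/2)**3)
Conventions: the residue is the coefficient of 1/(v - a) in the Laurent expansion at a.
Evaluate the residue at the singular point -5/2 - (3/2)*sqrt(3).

The residue is (13/13122)*sqrt(3).

The factor v**2 + 5*v - 1/2 splits as (v - a)(v - a') with a = -5/2 - (3/2)*sqrt(3), a' = -5/2 + (3/2)*sqrt(3). At the order-3 pole a set g(v) = (v - a)^3*f(v) = [-13/12] / (v - a')^3.
Order-3 pole: residue = g''(a)/2; g''(-5/2 - (3/2)*sqrt(3)) = (13/6561)*sqrt(3), so the residue is (13/13122)*sqrt(3).


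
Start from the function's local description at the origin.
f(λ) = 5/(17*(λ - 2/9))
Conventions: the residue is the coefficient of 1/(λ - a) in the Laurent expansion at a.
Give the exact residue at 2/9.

The residue is 5/17.

At the order-1 pole 2/9 set g(λ) = (λ - (2/9))*f(λ) = 5/17.
Simple pole: residue = g(a) at a = 2/9, which is 5/17.


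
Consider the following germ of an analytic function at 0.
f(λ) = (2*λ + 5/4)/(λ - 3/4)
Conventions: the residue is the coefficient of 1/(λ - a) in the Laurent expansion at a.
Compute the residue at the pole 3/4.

At the order-1 pole 3/4 set g(λ) = (λ - (3/4))*f(λ) = 2*λ + 5/4.
Simple pole: residue = g(a) at a = 3/4, which is 11/4.

The residue is 11/4.


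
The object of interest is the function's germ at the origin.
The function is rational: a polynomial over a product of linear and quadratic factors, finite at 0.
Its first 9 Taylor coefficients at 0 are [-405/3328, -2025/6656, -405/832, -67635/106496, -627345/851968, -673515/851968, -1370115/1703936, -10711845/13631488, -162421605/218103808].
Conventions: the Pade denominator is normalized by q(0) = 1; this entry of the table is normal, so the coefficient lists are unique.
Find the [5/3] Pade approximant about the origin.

Taylor coefficients needed (read off): a_0 = -405/3328, a_1 = -2025/6656, a_2 = -405/832, a_3 = -67635/106496, a_4 = -627345/851968, a_5 = -673515/851968, a_6 = -1370115/1703936, a_7 = -10711845/13631488, a_8 = -162421605/218103808.
Write the denominator as Q(n) = 1 + q1*n + q2*n^2 + q3*n^3. Requiring Q*f - P = O(n^9) with deg P <= 5 kills the coefficients of n^6..n^8 in Q*f:
  n^6: a_6 + q1*a_5 + q2*a_4 + q3*a_3 = 0, i.e. -1370115/1703936 + (-673515/851968)*q1 + (-627345/851968)*q2 + (-67635/106496)*q3 = 0.
  n^7: a_7 + q1*a_6 + q2*a_5 + q3*a_4 = 0, i.e. -10711845/13631488 + (-1370115/1703936)*q1 + (-673515/851968)*q2 + (-627345/851968)*q3 = 0.
  n^8: a_8 + q1*a_7 + q2*a_6 + q3*a_5 = 0, i.e. -162421605/218103808 + (-10711845/13631488)*q1 + (-1370115/1703936)*q2 + (-673515/851968)*q3 = 0.
Solving this linear system: q1 = -2419/1072, q2 = 1821/1072, q3 = -915/2144.
The numerator is Q*f truncated at degree 5: P0 = a_0 = -405/3328; P1 = a_1 + q1*a_0 = -105705/3567616; P2 = a_2 + q1*a_1 + q2*a_0 = -49815/7135232; P3 = a_3 + q1*a_2 + q2*a_1 + q3*a_0 = -10935/7135232; P4 = a_4 + q1*a_3 + q2*a_2 + q3*a_1 = -32805/114163712; P5 = a_5 + q1*a_4 + q2*a_3 + q3*a_2 = -32805/913309696.

The Pade approximant has numerator coefficients [-405/3328, -105705/3567616, -49815/7135232, -10935/7135232, -32805/114163712, -32805/913309696]; denominator coefficients [1, -2419/1072, 1821/1072, -915/2144].


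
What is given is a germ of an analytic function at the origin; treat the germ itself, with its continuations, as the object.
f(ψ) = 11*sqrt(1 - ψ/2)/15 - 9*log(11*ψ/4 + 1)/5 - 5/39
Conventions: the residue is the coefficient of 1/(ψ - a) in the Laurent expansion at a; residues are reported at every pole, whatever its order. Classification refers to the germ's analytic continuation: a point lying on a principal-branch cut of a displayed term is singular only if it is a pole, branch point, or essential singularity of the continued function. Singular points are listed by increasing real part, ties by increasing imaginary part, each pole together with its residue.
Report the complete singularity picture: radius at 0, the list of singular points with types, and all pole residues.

Branch term (-9/5)*log(1 - ψ/(-4/11)): its argument vanishes at ψ = -4/11, a logarithmic branch point, modulus 4/11.
Branch term (11/15)*sqrt(1 - ψ/(2)): its argument vanishes at ψ = 2, a square-root branch point, modulus 2.
The radius of convergence is the smallest modulus among the singular points: 4/11.
List the singular points by increasing real part (a conjugate pair: the negative imaginary part first).

Radius of convergence at 0: 4/11.
At -4/11: a logarithmic branch point.
At 2: an algebraic (square-root) branch point.


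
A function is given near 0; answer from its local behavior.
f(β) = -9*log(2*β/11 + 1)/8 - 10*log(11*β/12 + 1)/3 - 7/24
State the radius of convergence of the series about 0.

The radius of convergence is 12/11.

Branch term (-10/3)*log(1 - β/(-12/11)): its argument vanishes at β = -12/11, a logarithmic branch point, modulus 12/11.
Branch term (-9/8)*log(1 - β/(-11/2)): its argument vanishes at β = -11/2, a logarithmic branch point, modulus 11/2.
The radius of convergence is the smallest modulus among the singular points: 12/11.


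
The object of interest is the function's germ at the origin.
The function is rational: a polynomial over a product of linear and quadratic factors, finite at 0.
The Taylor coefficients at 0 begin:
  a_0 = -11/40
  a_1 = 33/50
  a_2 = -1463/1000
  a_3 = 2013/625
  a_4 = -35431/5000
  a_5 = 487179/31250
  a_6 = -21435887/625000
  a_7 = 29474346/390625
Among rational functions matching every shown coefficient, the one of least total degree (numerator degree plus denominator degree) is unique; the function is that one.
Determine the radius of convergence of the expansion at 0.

The radius of convergence is 5/11.

No rational of total degree below 2 reproduces all 8 coefficients; solving the [0/2] Pade equations on them gives f(λ) = -5/(8*(λ + 5/11)*(λ + 5)), whose expansion matches every shown term.
Denominator factor (λ + 5): pole of order 1 at -5, modulus 5.
Denominator factor (λ + 5/11): pole of order 1 at -5/11, modulus 5/11.
The radius of convergence is the smallest modulus among the singular points: 5/11.


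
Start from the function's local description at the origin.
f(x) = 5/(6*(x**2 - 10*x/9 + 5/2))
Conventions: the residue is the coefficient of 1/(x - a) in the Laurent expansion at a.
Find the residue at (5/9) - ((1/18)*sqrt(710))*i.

The residue is ((3/284)*sqrt(710))*i.

The factor x**2 - 10*x/9 + 5/2 splits as (x - a)(x - a') with a = (5/9) - ((1/18)*sqrt(710))*i, a' = (5/9) + ((1/18)*sqrt(710))*i. At the order-1 pole a set g(x) = (x - a)*f(x) = [5/6] / (x - a').
Simple pole: residue = g(a) at a = (5/9) - ((1/18)*sqrt(710))*i, which is ((3/284)*sqrt(710))*i.


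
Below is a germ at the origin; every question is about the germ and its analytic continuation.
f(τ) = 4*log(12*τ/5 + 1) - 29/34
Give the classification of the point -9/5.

There is no denominator, hence no pole anywhere.
Branch term log(1 - τ/(-5/12)): argument at -9/5 is -83/25, nonzero, so -9/5 is not its branch point (a point on a principal cut is still regular for the continued germ).
So the germ continues analytically to -9/5.

The point is a regular point.


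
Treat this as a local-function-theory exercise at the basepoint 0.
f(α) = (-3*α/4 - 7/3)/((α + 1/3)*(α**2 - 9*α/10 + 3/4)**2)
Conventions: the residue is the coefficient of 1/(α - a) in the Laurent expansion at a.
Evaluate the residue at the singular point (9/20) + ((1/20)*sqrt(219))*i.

The residue is (33750/43681) + ((304105250/2094984441)*sqrt(219))*i.

The factor α**2 - 9*α/10 + 3/4 splits as (α - a)(α - a') with a = (9/20) + ((1/20)*sqrt(219))*i, a' = (9/20) - ((1/20)*sqrt(219))*i. At the order-2 pole a set g(α) = (α - a)^2*f(α) = [(-3*α/4 - 7/3)/(α + 1/3)] / (α - a')^2.
Order-2 pole: residue = g'(a); g'((9/20) + ((1/20)*sqrt(219))*i) = (33750/43681) + ((304105250/2094984441)*sqrt(219))*i, so the residue is (33750/43681) + ((304105250/2094984441)*sqrt(219))*i.


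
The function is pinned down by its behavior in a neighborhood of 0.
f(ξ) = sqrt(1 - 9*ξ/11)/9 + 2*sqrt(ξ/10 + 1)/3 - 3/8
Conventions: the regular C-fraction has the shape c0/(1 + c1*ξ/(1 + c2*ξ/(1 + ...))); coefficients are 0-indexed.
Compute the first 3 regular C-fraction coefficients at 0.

Taylor coefficients (expand at 0): a_0 = 29/72, a_1 = -2/165, a_2 = -1471/145200.
c0 = a_0 = 29/72. Peel one level at a time: if S = 1 + c*ξ/S' with S'(0) = 1, then c is the ξ-coefficient of S and S' = c*ξ/(S - 1).
S_1 = c0/f = 1 + (48/1595)*ξ + (26517/1017610)*ξ^2 + ...; c1 = 48/1595.
S_2 = c1*ξ/(S_1 - 1) = 1 + (-8839/10208)*ξ + ...; c2 = -8839/10208.

The regular C-fraction coefficients are [29/72, 48/1595, -8839/10208].


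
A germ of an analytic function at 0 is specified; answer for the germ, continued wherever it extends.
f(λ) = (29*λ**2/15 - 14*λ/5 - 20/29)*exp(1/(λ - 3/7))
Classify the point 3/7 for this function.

The exponent 1/(λ - (3/7)) has a pole at 3/7, so exp(1/(λ - (3/7))) takes every nonzero value near it: an essential singularity (not a pole of any order).

The point is an essential singularity.


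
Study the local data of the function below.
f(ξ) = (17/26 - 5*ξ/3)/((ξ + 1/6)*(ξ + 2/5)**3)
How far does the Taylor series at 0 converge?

Denominator factor (ξ + 2/5)^3: pole of order 3 at -2/5, modulus 2/5.
Denominator factor (ξ + 1/6): pole of order 1 at -1/6, modulus 1/6.
The radius of convergence is the smallest modulus among the singular points: 1/6.

The radius of convergence is 1/6.


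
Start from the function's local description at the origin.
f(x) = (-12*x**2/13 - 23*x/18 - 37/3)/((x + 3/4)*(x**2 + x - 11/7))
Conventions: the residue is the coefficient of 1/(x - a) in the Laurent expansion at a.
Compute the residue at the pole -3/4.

At the order-1 pole -3/4 set g(x) = (x - (-3/4))*f(x) = (-12*x**2/13 - 23*x/18 - 37/3)/(x**2 + x - 11/7).
Simple pole: residue = g(a) at a = -3/4, which is 17318/2561.

The residue is 17318/2561.


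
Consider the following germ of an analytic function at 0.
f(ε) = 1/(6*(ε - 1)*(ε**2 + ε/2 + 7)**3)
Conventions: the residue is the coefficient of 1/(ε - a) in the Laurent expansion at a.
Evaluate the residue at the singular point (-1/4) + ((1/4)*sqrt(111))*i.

The factor ε**2 + ε/2 + 7 splits as (ε - a)(ε - a') with a = (-1/4) + ((1/4)*sqrt(111))*i, a' = (-1/4) - ((1/4)*sqrt(111))*i. At the order-3 pole a set g(ε) = (ε - a)^3*f(ε) = [1/(6*(ε - 1))] / (ε - a')^3.
Order-3 pole: residue = g''(a)/2; g''((-1/4) + ((1/4)*sqrt(111))*i) = (-4/14739) + ((178700/6719171103)*sqrt(111))*i, so the residue is (-2/14739) + ((89350/6719171103)*sqrt(111))*i.

The residue is (-2/14739) + ((89350/6719171103)*sqrt(111))*i.


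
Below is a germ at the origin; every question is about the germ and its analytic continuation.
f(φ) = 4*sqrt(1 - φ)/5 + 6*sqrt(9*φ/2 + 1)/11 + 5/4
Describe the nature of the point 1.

The point is an algebraic (square-root) branch point.

The term (4/5)*sqrt(1 - φ/(1)) has argument 1 - 1/(1) = 0 at 1: a square-root (algebraic, two-sheeted) branch point; the remaining terms are analytic or single-valued there.


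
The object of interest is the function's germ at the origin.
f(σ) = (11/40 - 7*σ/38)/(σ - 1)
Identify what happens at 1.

The denominator factor σ - 1 vanishes at 1 and appears to the power 1; the numerator there equals 69/760, nonzero, and no other factor vanishes.
Hence a pole whose order is the multiplicity, 1.

The point is a pole of order 1.


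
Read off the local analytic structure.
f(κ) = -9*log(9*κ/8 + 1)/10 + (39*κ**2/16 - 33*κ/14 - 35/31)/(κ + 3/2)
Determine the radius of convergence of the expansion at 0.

Denominator factor (κ + 3/2): pole of order 1 at -3/2, modulus 3/2.
Branch term (-9/10)*log(1 - κ/(-8/9)): its argument vanishes at κ = -8/9, a logarithmic branch point, modulus 8/9.
The radius of convergence is the smallest modulus among the singular points: 8/9.

The radius of convergence is 8/9.


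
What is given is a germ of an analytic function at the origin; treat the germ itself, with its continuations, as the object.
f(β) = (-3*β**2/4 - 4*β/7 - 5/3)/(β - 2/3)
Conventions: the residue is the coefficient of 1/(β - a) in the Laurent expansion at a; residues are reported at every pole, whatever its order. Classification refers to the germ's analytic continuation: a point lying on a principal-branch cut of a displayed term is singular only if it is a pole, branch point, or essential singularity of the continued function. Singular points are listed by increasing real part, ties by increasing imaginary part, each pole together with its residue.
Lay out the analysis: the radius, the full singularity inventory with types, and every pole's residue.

Radius of convergence at 0: 2/3.
At 2/3: a pole of order 1; residue -50/21.

Denominator factor (β - 2/3): pole of order 1 at 2/3, modulus 2/3.
The radius of convergence is the smallest modulus among the singular points: 2/3.
At the order-1 pole 2/3 set g(β) = (β - (2/3))*f(β) = -3*β**2/4 - 4*β/7 - 5/3.
Simple pole: residue = g(a) at a = 2/3, which is -50/21.


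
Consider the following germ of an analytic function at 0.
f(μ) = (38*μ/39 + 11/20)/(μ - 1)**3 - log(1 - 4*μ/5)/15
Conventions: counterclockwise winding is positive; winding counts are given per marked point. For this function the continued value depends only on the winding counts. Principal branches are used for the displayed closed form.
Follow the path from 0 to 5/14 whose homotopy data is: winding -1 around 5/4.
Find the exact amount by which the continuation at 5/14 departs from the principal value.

Continued minus principal equals (2/15)*pi*i.

The rational part is single-valued and drops out of the difference; each branch term changes only by its own monodromy.
(-1/15)*log(1 - μ/(5/4)): each positive loop around 5/4 adds 2*pi*i to the log, so winding -1 contributes (-1/15)*(-1)*2*pi*i = (2/15)*pi*i.
Summing the contributions at μ = 5/14 gives (2/15)*pi*i.


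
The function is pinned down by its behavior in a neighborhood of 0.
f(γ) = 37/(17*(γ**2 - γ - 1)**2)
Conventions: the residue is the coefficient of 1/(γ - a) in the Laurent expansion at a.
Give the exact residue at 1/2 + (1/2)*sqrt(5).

The factor γ**2 - γ - 1 splits as (γ - a)(γ - a') with a = 1/2 + (1/2)*sqrt(5), a' = 1/2 - (1/2)*sqrt(5). At the order-2 pole a set g(γ) = (γ - a)^2*f(γ) = [37/17] / (γ - a')^2.
Order-2 pole: residue = g'(a); g'(1/2 + (1/2)*sqrt(5)) = -(74/425)*sqrt(5), so the residue is -(74/425)*sqrt(5).

The residue is -(74/425)*sqrt(5).


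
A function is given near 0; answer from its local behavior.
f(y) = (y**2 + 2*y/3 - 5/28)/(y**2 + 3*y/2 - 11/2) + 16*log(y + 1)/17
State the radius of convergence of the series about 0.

The radius of convergence is 1.

Denominator factor (y**2 + 3*y/2 - 11/2): discriminant 97/4, real irrational roots -3/4 + (1/4)*sqrt(97) and -3/4 - (1/4)*sqrt(97); poles of order 1, moduli -3/4 + (1/4)*sqrt(97) and 3/4 + (1/4)*sqrt(97).
Branch term (16/17)*log(1 - y/(-1)): its argument vanishes at y = -1, a logarithmic branch point, modulus 1.
The radius of convergence is the smallest modulus among the singular points: 1.


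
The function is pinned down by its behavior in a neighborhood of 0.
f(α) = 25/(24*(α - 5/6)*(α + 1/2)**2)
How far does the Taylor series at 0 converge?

The radius of convergence is 1/2.

Denominator factor (α + 1/2)^2: pole of order 2 at -1/2, modulus 1/2.
Denominator factor (α - 5/6): pole of order 1 at 5/6, modulus 5/6.
The radius of convergence is the smallest modulus among the singular points: 1/2.


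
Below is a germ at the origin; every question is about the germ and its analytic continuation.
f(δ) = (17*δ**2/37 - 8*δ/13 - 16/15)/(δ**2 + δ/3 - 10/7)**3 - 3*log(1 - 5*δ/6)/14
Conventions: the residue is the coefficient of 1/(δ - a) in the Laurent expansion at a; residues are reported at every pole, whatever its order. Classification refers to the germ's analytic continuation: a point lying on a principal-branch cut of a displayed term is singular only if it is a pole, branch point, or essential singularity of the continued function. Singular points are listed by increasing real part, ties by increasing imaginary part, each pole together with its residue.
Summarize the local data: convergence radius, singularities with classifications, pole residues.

Denominator factor (δ**2 + δ/3 - 10/7)^3: discriminant 367/63, real irrational roots -1/6 + (1/42)*sqrt(2569) and -1/6 - (1/42)*sqrt(2569); poles of order 3, moduli -1/6 + (1/42)*sqrt(2569) and 1/6 + (1/42)*sqrt(2569).
Branch term (-3/14)*log(1 - δ/(6/5)): its argument vanishes at δ = 6/5, a logarithmic branch point, modulus 6/5.
The radius of convergence is the smallest modulus among the singular points: -1/6 + (1/42)*sqrt(2569).
The branch term is analytic at -1/6 - (1/42)*sqrt(2569) and contributes nothing to the residue; only the rational part matters.
The factor δ**2 + δ/3 - 10/7 splits as (δ - a)(δ - a') with a = -1/6 - (1/42)*sqrt(2569), a' = -1/6 + (1/42)*sqrt(2569). At the order-3 pole a set g(δ) = (δ - a)^3*(rational part) = [17*δ**2/37 - 8*δ/13 - 16/15] / (δ - a')^3.
Order-3 pole: residue = g''(a)/2; g''(-1/6 - (1/42)*sqrt(2569)) = (403560738/118881225515)*sqrt(2569), so the residue is (201780369/118881225515)*sqrt(2569).
The branch term is analytic at -1/6 + (1/42)*sqrt(2569) and contributes nothing to the residue; only the rational part matters.
The factor δ**2 + δ/3 - 10/7 splits as (δ - a)(δ - a') with a = -1/6 + (1/42)*sqrt(2569), a' = -1/6 - (1/42)*sqrt(2569). At the order-3 pole a set g(δ) = (δ - a)^3*(rational part) = [17*δ**2/37 - 8*δ/13 - 16/15] / (δ - a')^3.
Order-3 pole: residue = g''(a)/2; g''(-1/6 + (1/42)*sqrt(2569)) = -(403560738/118881225515)*sqrt(2569), so the residue is -(201780369/118881225515)*sqrt(2569).
List the singular points by increasing real part (a conjugate pair: the negative imaginary part first).

Radius of convergence at 0: -1/6 + (1/42)*sqrt(2569).
At -1/6 - (1/42)*sqrt(2569): a pole of order 3; residue (201780369/118881225515)*sqrt(2569).
At -1/6 + (1/42)*sqrt(2569): a pole of order 3; residue -(201780369/118881225515)*sqrt(2569).
At 6/5: a logarithmic branch point.


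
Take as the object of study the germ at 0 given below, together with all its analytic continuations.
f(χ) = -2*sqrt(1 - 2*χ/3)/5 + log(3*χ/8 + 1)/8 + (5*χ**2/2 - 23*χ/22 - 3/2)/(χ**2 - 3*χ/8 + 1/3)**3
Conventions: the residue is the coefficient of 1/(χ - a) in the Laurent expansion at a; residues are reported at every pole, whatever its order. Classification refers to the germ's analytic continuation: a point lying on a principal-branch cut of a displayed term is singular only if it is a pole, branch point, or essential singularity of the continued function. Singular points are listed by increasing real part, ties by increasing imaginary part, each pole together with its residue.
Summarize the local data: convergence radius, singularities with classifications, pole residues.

Radius of convergence at 0: (1/3)*sqrt(3).
At -8/3: a logarithmic branch point.
At (3/16) - ((1/48)*sqrt(687))*i: a pole of order 3; residue -((26464512/132098879)*sqrt(687))*i.
At (3/16) + ((1/48)*sqrt(687))*i: a pole of order 3; residue ((26464512/132098879)*sqrt(687))*i.
At 3/2: an algebraic (square-root) branch point.

Denominator factor (χ**2 - 3*χ/8 + 1/3)^3: discriminant -229/192, complex-conjugate roots (3/16) + ((1/48)*sqrt(687))*i and (3/16) - ((1/48)*sqrt(687))*i; poles of order 3, moduli (1/3)*sqrt(3) and (1/3)*sqrt(3).
Branch term (1/8)*log(1 - χ/(-8/3)): its argument vanishes at χ = -8/3, a logarithmic branch point, modulus 8/3.
Branch term (-2/5)*sqrt(1 - χ/(3/2)): its argument vanishes at χ = 3/2, a square-root branch point, modulus 3/2.
The radius of convergence is the smallest modulus among the singular points: (1/3)*sqrt(3).
The branch terms are analytic at (3/16) - ((1/48)*sqrt(687))*i and contribute nothing to the residue; only the rational part matters.
The factor χ**2 - 3*χ/8 + 1/3 splits as (χ - a)(χ - a') with a = (3/16) - ((1/48)*sqrt(687))*i, a' = (3/16) + ((1/48)*sqrt(687))*i. At the order-3 pole a set g(χ) = (χ - a)^3*(rational part) = [5*χ**2/2 - 23*χ/22 - 3/2] / (χ - a')^3.
Order-3 pole: residue = g''(a)/2; g''((3/16) - ((1/48)*sqrt(687))*i) = -((52929024/132098879)*sqrt(687))*i, so the residue is -((26464512/132098879)*sqrt(687))*i.
The branch terms are analytic at (3/16) + ((1/48)*sqrt(687))*i and contribute nothing to the residue; only the rational part matters.
The factor χ**2 - 3*χ/8 + 1/3 splits as (χ - a)(χ - a') with a = (3/16) + ((1/48)*sqrt(687))*i, a' = (3/16) - ((1/48)*sqrt(687))*i. At the order-3 pole a set g(χ) = (χ - a)^3*(rational part) = [5*χ**2/2 - 23*χ/22 - 3/2] / (χ - a')^3.
Order-3 pole: residue = g''(a)/2; g''((3/16) + ((1/48)*sqrt(687))*i) = ((52929024/132098879)*sqrt(687))*i, so the residue is ((26464512/132098879)*sqrt(687))*i.
List the singular points by increasing real part (a conjugate pair: the negative imaginary part first).


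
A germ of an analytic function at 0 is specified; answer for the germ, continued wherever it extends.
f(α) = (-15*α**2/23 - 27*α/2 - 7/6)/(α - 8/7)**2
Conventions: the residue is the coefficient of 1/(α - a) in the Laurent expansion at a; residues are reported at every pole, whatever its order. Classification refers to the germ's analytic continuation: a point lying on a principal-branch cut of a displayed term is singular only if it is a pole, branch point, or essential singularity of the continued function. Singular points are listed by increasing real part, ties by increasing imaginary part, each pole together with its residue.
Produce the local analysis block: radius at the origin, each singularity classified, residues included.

Radius of convergence at 0: 8/7.
At 8/7: a pole of order 2; residue -4827/322.

Denominator factor (α - 8/7)^2: pole of order 2 at 8/7, modulus 8/7.
The radius of convergence is the smallest modulus among the singular points: 8/7.
At the order-2 pole 8/7 set g(α) = (α - (8/7))^2*f(α) = -15*α**2/23 - 27*α/2 - 7/6.
Order-2 pole: residue = g'(a); g'(8/7) = -4827/322, so the residue is -4827/322.


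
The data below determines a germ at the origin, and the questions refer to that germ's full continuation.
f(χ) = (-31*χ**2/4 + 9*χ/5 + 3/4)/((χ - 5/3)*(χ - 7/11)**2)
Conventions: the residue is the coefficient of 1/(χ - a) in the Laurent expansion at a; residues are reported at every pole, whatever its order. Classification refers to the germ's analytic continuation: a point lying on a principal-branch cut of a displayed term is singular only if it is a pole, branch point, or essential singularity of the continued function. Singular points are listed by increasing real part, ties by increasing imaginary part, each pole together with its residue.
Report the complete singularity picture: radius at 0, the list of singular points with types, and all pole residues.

Radius of convergence at 0: 7/11.
At 7/11: a pole of order 2; residue 10401/1156.
At 5/3: a pole of order 1; residue -4840/289.

Denominator factor (χ - 7/11)^2: pole of order 2 at 7/11, modulus 7/11.
Denominator factor (χ - 5/3): pole of order 1 at 5/3, modulus 5/3.
The radius of convergence is the smallest modulus among the singular points: 7/11.
At the order-2 pole 7/11 set g(χ) = (χ - (7/11))^2*f(χ) = (-31*χ**2/4 + 9*χ/5 + 3/4)/(χ - 5/3).
Order-2 pole: residue = g'(a); g'(7/11) = 10401/1156, so the residue is 10401/1156.
At the order-1 pole 5/3 set g(χ) = (χ - (5/3))*f(χ) = (-31*χ**2/4 + 9*χ/5 + 3/4)/(χ - 7/11)**2.
Simple pole: residue = g(a) at a = 5/3, which is -4840/289.
List the singular points by increasing real part (a conjugate pair: the negative imaginary part first).


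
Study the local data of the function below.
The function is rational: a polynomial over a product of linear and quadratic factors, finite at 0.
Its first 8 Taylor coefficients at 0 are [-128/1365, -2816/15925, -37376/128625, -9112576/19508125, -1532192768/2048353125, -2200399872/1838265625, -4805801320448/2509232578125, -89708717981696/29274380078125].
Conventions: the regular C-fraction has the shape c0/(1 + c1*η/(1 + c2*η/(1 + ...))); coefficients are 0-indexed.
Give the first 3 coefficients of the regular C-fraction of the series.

Taylor coefficients (read off): a_0 = -128/1365, a_1 = -2816/15925, a_2 = -37376/128625.
c0 = a_0 = -128/1365. Peel one level at a time: if S = 1 + c*η/S' with S'(0) = 1, then c is the η-coefficient of S and S' = c*η/(S - 1).
S_1 = c0/f = 1 + (-66/35)*η + (16/35)*η^2 + ...; c1 = -66/35.
S_2 = c1*η/(S_1 - 1) = 1 + (8/33)*η + ...; c2 = 8/33.

The regular C-fraction coefficients are [-128/1365, -66/35, 8/33].


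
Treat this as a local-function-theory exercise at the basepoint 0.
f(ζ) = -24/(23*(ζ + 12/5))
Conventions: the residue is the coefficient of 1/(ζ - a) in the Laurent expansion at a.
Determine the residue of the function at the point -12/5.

The residue is -24/23.

At the order-1 pole -12/5 set g(ζ) = (ζ - (-12/5))*f(ζ) = -24/23.
Simple pole: residue = g(a) at a = -12/5, which is -24/23.


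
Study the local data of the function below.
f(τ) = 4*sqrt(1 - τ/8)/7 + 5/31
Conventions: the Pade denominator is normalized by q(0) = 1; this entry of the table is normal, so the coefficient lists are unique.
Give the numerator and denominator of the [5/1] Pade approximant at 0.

Taylor coefficients needed (expand at 0): a_0 = 159/217, a_1 = -1/28, a_2 = -1/896, a_3 = -1/14336, a_4 = -5/917504, a_5 = -1/2097152, a_6 = -3/67108864.
Write the denominator as Q(τ) = 1 + q1*τ. Requiring Q*f - P = O(τ^7) with deg P <= 5 kills the coefficients of τ^6..τ^6 in Q*f:
  τ^6: a_6 + q1*a_5 = 0, i.e. -3/67108864 + (-1/2097152)*q1 = 0.
Solving this linear system: q1 = -3/32.
The numerator is Q*f truncated at degree 5: P0 = a_0 = 159/217; P1 = a_1 + q1*a_0 = -725/6944; P2 = a_2 + q1*a_1 = 1/448; P3 = a_3 + q1*a_2 = 1/28672; P4 = a_4 + q1*a_3 = 1/917504; P5 = a_5 + q1*a_4 = 1/29360128.

The Pade approximant has numerator coefficients [159/217, -725/6944, 1/448, 1/28672, 1/917504, 1/29360128]; denominator coefficients [1, -3/32].


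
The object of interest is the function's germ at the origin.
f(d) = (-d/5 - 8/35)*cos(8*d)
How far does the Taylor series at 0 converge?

The radius of convergence is infinite.

The factor cos(8*d) is entire and contributes no finite singular point.
The polynomial part has no poles.
No finite singular points: the Taylor series at 0 converges everywhere.


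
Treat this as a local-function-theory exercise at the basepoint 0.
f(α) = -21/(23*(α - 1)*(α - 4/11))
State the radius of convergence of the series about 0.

The radius of convergence is 4/11.

Denominator factor (α - 4/11): pole of order 1 at 4/11, modulus 4/11.
Denominator factor (α - 1): pole of order 1 at 1, modulus 1.
The radius of convergence is the smallest modulus among the singular points: 4/11.


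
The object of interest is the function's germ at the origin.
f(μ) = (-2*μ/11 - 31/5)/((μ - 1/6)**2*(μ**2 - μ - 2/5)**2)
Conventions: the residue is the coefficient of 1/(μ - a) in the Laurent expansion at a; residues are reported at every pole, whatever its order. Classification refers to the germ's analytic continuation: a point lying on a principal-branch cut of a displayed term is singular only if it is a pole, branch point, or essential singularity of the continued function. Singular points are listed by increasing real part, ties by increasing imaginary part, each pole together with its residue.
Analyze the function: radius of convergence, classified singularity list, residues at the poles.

Denominator factor (μ**2 - μ - 2/5)^2: discriminant 13/5, real irrational roots 1/2 + (1/10)*sqrt(65) and 1/2 - (1/10)*sqrt(65); poles of order 2, moduli 1/2 + (1/10)*sqrt(65) and -1/2 + (1/10)*sqrt(65).
Denominator factor (μ - 1/6)^2: pole of order 2 at 1/6, modulus 1/6.
The radius of convergence is the smallest modulus among the singular points: 1/6.
The factor μ**2 - μ - 2/5 splits as (μ - a)(μ - a') with a = 1/2 - (1/10)*sqrt(65), a' = 1/2 + (1/10)*sqrt(65). At the order-2 pole a set g(μ) = (μ - a)^2*f(μ) = [(-2*μ/11 - 31/5)/(μ - 1/6)**2] / (μ - a')^2.
Order-2 pole: residue = g'(a); g'(1/2 - (1/10)*sqrt(65)) = -263314800/10039403 - (6710127120/1696659107)*sqrt(65), so the residue is -263314800/10039403 - (6710127120/1696659107)*sqrt(65).
At the order-2 pole 1/6 set g(μ) = (μ - (1/6))^2*f(μ) = (-2*μ/11 - 31/5)/(μ**2 - μ - 2/5)**2.
Order-2 pole: residue = g'(a); g'(1/6) = 526629600/10039403, so the residue is 526629600/10039403.
The factor μ**2 - μ - 2/5 splits as (μ - a)(μ - a') with a = 1/2 + (1/10)*sqrt(65), a' = 1/2 - (1/10)*sqrt(65). At the order-2 pole a set g(μ) = (μ - a)^2*f(μ) = [(-2*μ/11 - 31/5)/(μ - 1/6)**2] / (μ - a')^2.
Order-2 pole: residue = g'(a); g'(1/2 + (1/10)*sqrt(65)) = -263314800/10039403 + (6710127120/1696659107)*sqrt(65), so the residue is -263314800/10039403 + (6710127120/1696659107)*sqrt(65).
List the singular points by increasing real part (a conjugate pair: the negative imaginary part first).

Radius of convergence at 0: 1/6.
At 1/2 - (1/10)*sqrt(65): a pole of order 2; residue -263314800/10039403 - (6710127120/1696659107)*sqrt(65).
At 1/6: a pole of order 2; residue 526629600/10039403.
At 1/2 + (1/10)*sqrt(65): a pole of order 2; residue -263314800/10039403 + (6710127120/1696659107)*sqrt(65).
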